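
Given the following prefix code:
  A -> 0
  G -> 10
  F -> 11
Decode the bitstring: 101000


Decoding step by step:
Bits 10 -> G
Bits 10 -> G
Bits 0 -> A
Bits 0 -> A


Decoded message: GGAA


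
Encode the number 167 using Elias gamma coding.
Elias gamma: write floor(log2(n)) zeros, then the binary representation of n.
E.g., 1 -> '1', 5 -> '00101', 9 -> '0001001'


num_bits = floor(log2(167)) + 1 = 8
leading_zeros = num_bits - 1 = 7
binary(167) = 10100111

Elias gamma(167) = '0000000' + '10100111' = 000000010100111 (15 bits)


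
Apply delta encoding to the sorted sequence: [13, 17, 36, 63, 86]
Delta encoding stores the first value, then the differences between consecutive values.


First value: 13
Deltas:
  17 - 13 = 4
  36 - 17 = 19
  63 - 36 = 27
  86 - 63 = 23


Delta encoded: [13, 4, 19, 27, 23]


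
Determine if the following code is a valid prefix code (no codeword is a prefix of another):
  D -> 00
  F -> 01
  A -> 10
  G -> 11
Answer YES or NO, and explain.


Checking each pair (does one codeword prefix another?):
  D='00' vs F='01': no prefix
  D='00' vs A='10': no prefix
  D='00' vs G='11': no prefix
  F='01' vs D='00': no prefix
  F='01' vs A='10': no prefix
  F='01' vs G='11': no prefix
  A='10' vs D='00': no prefix
  A='10' vs F='01': no prefix
  A='10' vs G='11': no prefix
  G='11' vs D='00': no prefix
  G='11' vs F='01': no prefix
  G='11' vs A='10': no prefix
No violation found over all pairs.

YES -- this is a valid prefix code. No codeword is a prefix of any other codeword.


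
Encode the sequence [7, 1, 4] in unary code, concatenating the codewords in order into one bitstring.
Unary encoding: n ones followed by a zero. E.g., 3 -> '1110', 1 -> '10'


Encode each number as n ones followed by a terminating 0:
  7 -> 11111110 (8 bits)
  1 -> 10 (2 bits)
  4 -> 11110 (5 bits)
Total length = 8 + 2 + 5 = 15 bits.

Unary([7, 1, 4]) = 111111101011110 (15 bits)


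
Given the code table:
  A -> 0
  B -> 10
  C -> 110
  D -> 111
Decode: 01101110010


Decoding:
0 -> A
110 -> C
111 -> D
0 -> A
0 -> A
10 -> B


Result: ACDAAB


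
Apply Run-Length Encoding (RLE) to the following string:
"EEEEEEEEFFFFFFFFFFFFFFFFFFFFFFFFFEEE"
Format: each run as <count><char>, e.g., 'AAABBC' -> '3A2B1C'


Scanning runs left to right:
  i=0: run of 'E' x 8 -> '8E'
  i=8: run of 'F' x 25 -> '25F'
  i=33: run of 'E' x 3 -> '3E'

RLE = 8E25F3E


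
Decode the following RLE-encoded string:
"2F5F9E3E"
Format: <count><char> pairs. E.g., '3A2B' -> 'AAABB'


Expanding each <count><char> pair:
  2F -> 'FF'
  5F -> 'FFFFF'
  9E -> 'EEEEEEEEE'
  3E -> 'EEE'

Decoded = FFFFFFFEEEEEEEEEEEE


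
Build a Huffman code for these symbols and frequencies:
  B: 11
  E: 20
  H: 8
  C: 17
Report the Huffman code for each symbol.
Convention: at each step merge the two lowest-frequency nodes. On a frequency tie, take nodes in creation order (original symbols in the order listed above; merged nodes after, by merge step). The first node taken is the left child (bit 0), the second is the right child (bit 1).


Huffman tree construction:
Step 1: Merge H(8) + B(11) = 19
Step 2: Merge C(17) + (H+B)(19) = 36
Step 3: Merge E(20) + (C+(H+B))(36) = 56
Read each symbol's code off the tree from the root (left child = 0, right child = 1).

Codes:
  B: 111 (length 3)
  E: 0 (length 1)
  H: 110 (length 3)
  C: 10 (length 2)
Average code length: 111/56 = 1.9821 bits/symbol


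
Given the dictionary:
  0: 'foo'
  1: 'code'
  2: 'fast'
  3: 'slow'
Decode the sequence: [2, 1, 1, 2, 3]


Look up each index in the dictionary:
  2 -> 'fast'
  1 -> 'code'
  1 -> 'code'
  2 -> 'fast'
  3 -> 'slow'

Decoded: "fast code code fast slow"


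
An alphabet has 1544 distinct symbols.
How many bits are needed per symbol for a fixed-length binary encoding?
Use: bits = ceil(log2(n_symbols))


log2(1544) = 10.5925
Bracket: 2^10 = 1024 < 1544 <= 2^11 = 2048
So ceil(log2(1544)) = 11

bits = ceil(log2(1544)) = ceil(10.5925) = 11 bits


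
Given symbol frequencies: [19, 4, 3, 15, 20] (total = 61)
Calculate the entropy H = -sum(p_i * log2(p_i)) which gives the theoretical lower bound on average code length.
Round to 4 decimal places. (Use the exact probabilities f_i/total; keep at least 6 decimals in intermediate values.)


Per-symbol terms -p_i * log2(p_i) with p_i = f_i/61:
  p = 19/61 = 0.311475: log2(p) = -1.682810, -p*log2(p) = 0.524154
  p = 4/61 = 0.065574: log2(p) = -3.930737, -p*log2(p) = 0.257753
  p = 3/61 = 0.049180: log2(p) = -4.345775, -p*log2(p) = 0.213727
  p = 15/61 = 0.245902: log2(p) = -2.023847, -p*log2(p) = 0.497667
  p = 20/61 = 0.327869: log2(p) = -1.608809, -p*log2(p) = 0.527478
H = 0.524154 + 0.257753 + 0.213727 + 0.497667 + 0.527478 = 2.020779

H = 2.0208 bits/symbol


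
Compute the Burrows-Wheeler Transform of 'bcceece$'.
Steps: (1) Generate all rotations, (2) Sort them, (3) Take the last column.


Rotations (sorted):
  0: $bcceece -> last char: e
  1: bcceece$ -> last char: $
  2: cceece$b -> last char: b
  3: ce$bccee -> last char: e
  4: ceece$bc -> last char: c
  5: e$bcceec -> last char: c
  6: ece$bcce -> last char: e
  7: eece$bcc -> last char: c


BWT = e$beccec


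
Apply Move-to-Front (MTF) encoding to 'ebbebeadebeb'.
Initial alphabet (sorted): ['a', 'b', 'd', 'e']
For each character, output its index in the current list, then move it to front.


MTF encoding:
'e': index 3 in ['a', 'b', 'd', 'e'] -> ['e', 'a', 'b', 'd']
'b': index 2 in ['e', 'a', 'b', 'd'] -> ['b', 'e', 'a', 'd']
'b': index 0 in ['b', 'e', 'a', 'd'] -> ['b', 'e', 'a', 'd']
'e': index 1 in ['b', 'e', 'a', 'd'] -> ['e', 'b', 'a', 'd']
'b': index 1 in ['e', 'b', 'a', 'd'] -> ['b', 'e', 'a', 'd']
'e': index 1 in ['b', 'e', 'a', 'd'] -> ['e', 'b', 'a', 'd']
'a': index 2 in ['e', 'b', 'a', 'd'] -> ['a', 'e', 'b', 'd']
'd': index 3 in ['a', 'e', 'b', 'd'] -> ['d', 'a', 'e', 'b']
'e': index 2 in ['d', 'a', 'e', 'b'] -> ['e', 'd', 'a', 'b']
'b': index 3 in ['e', 'd', 'a', 'b'] -> ['b', 'e', 'd', 'a']
'e': index 1 in ['b', 'e', 'd', 'a'] -> ['e', 'b', 'd', 'a']
'b': index 1 in ['e', 'b', 'd', 'a'] -> ['b', 'e', 'd', 'a']


Output: [3, 2, 0, 1, 1, 1, 2, 3, 2, 3, 1, 1]


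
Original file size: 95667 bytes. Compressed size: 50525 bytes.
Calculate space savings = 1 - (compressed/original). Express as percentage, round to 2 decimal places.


ratio = compressed/original = 50525/95667 = 0.528134
savings = 1 - ratio = 1 - 0.528134 = 0.471866
as a percentage: 0.471866 * 100 = 47.19%

Space savings = 1 - 50525/95667 = 47.19%


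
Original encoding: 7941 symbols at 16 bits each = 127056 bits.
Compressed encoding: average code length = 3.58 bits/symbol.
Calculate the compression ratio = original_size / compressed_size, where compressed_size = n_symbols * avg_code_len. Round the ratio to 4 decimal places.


original_size = n_symbols * orig_bits = 7941 * 16 = 127056 bits
compressed_size = n_symbols * avg_code_len = 7941 * 3.58 = 28428.78 bits
ratio = original_size / compressed_size = 127056 / 28428.78 = 4.4693

Compression ratio = 4.4693


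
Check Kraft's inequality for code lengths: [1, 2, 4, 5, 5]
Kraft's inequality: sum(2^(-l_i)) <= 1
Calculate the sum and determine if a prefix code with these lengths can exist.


Sum = 2^(-1) + 2^(-2) + 2^(-4) + 2^(-5) + 2^(-5)
    = 0.5 + 0.25 + 0.0625 + 0.03125 + 0.03125
    = 28/32 = 0.875
Since 0.875 <= 1, Kraft's inequality IS satisfied.
A prefix code with these lengths CAN exist.

Kraft sum = 0.875. Satisfied.


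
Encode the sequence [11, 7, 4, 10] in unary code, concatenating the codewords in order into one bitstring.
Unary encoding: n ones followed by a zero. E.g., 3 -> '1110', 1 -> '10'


Encode each number as n ones followed by a terminating 0:
  11 -> 111111111110 (12 bits)
  7 -> 11111110 (8 bits)
  4 -> 11110 (5 bits)
  10 -> 11111111110 (11 bits)
Total length = 12 + 8 + 5 + 11 = 36 bits.

Unary([11, 7, 4, 10]) = 111111111110111111101111011111111110 (36 bits)


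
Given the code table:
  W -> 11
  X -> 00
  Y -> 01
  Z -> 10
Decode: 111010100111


Decoding:
11 -> W
10 -> Z
10 -> Z
10 -> Z
01 -> Y
11 -> W


Result: WZZZYW


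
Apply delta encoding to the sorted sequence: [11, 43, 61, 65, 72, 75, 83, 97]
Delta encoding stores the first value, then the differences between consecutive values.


First value: 11
Deltas:
  43 - 11 = 32
  61 - 43 = 18
  65 - 61 = 4
  72 - 65 = 7
  75 - 72 = 3
  83 - 75 = 8
  97 - 83 = 14


Delta encoded: [11, 32, 18, 4, 7, 3, 8, 14]


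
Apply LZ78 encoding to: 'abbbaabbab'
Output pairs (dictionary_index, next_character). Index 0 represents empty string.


LZ78 encoding steps:
Dictionary: {0: ''}
Step 1: w='' (idx 0), next='a' -> output (0, 'a'), add 'a' as idx 1
Step 2: w='' (idx 0), next='b' -> output (0, 'b'), add 'b' as idx 2
Step 3: w='b' (idx 2), next='b' -> output (2, 'b'), add 'bb' as idx 3
Step 4: w='a' (idx 1), next='a' -> output (1, 'a'), add 'aa' as idx 4
Step 5: w='bb' (idx 3), next='a' -> output (3, 'a'), add 'bba' as idx 5
Step 6: w='b' (idx 2), end of input -> output (2, '')


Encoded: [(0, 'a'), (0, 'b'), (2, 'b'), (1, 'a'), (3, 'a'), (2, '')]


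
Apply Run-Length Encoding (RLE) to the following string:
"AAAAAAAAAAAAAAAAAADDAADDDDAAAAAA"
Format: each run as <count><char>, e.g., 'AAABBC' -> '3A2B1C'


Scanning runs left to right:
  i=0: run of 'A' x 18 -> '18A'
  i=18: run of 'D' x 2 -> '2D'
  i=20: run of 'A' x 2 -> '2A'
  i=22: run of 'D' x 4 -> '4D'
  i=26: run of 'A' x 6 -> '6A'

RLE = 18A2D2A4D6A


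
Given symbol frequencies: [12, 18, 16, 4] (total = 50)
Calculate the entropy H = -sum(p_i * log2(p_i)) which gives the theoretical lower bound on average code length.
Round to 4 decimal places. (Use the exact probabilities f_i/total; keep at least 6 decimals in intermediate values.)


Per-symbol terms -p_i * log2(p_i) with p_i = f_i/50:
  p = 12/50 = 0.240000: log2(p) = -2.058894, -p*log2(p) = 0.494134
  p = 18/50 = 0.360000: log2(p) = -1.473931, -p*log2(p) = 0.530615
  p = 16/50 = 0.320000: log2(p) = -1.643856, -p*log2(p) = 0.526034
  p = 4/50 = 0.080000: log2(p) = -3.643856, -p*log2(p) = 0.291508
H = 0.494134 + 0.530615 + 0.526034 + 0.291508 = 1.842291

H = 1.8423 bits/symbol


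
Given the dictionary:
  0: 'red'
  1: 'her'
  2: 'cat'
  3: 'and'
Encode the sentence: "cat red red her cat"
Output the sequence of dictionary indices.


Look up each word in the dictionary:
  'cat' -> 2
  'red' -> 0
  'red' -> 0
  'her' -> 1
  'cat' -> 2

Encoded: [2, 0, 0, 1, 2]


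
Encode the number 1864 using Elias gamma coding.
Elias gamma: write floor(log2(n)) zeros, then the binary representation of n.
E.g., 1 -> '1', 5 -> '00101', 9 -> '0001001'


num_bits = floor(log2(1864)) + 1 = 11
leading_zeros = num_bits - 1 = 10
binary(1864) = 11101001000

Elias gamma(1864) = '0000000000' + '11101001000' = 000000000011101001000 (21 bits)


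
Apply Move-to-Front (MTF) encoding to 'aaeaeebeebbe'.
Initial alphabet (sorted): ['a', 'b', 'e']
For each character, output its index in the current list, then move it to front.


MTF encoding:
'a': index 0 in ['a', 'b', 'e'] -> ['a', 'b', 'e']
'a': index 0 in ['a', 'b', 'e'] -> ['a', 'b', 'e']
'e': index 2 in ['a', 'b', 'e'] -> ['e', 'a', 'b']
'a': index 1 in ['e', 'a', 'b'] -> ['a', 'e', 'b']
'e': index 1 in ['a', 'e', 'b'] -> ['e', 'a', 'b']
'e': index 0 in ['e', 'a', 'b'] -> ['e', 'a', 'b']
'b': index 2 in ['e', 'a', 'b'] -> ['b', 'e', 'a']
'e': index 1 in ['b', 'e', 'a'] -> ['e', 'b', 'a']
'e': index 0 in ['e', 'b', 'a'] -> ['e', 'b', 'a']
'b': index 1 in ['e', 'b', 'a'] -> ['b', 'e', 'a']
'b': index 0 in ['b', 'e', 'a'] -> ['b', 'e', 'a']
'e': index 1 in ['b', 'e', 'a'] -> ['e', 'b', 'a']


Output: [0, 0, 2, 1, 1, 0, 2, 1, 0, 1, 0, 1]


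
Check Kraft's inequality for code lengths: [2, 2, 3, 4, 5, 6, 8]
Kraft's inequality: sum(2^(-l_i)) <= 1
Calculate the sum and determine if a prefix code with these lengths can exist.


Sum = 2^(-2) + 2^(-2) + 2^(-3) + 2^(-4) + 2^(-5) + 2^(-6) + 2^(-8)
    = 0.25 + 0.25 + 0.125 + 0.0625 + 0.03125 + 0.015625 + 0.00390625
    = 189/256 = 0.73828125
Since 0.73828125 <= 1, Kraft's inequality IS satisfied.
A prefix code with these lengths CAN exist.

Kraft sum = 0.73828125. Satisfied.


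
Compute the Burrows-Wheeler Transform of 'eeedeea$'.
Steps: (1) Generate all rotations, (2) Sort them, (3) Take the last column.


Rotations (sorted):
  0: $eeedeea -> last char: a
  1: a$eeedee -> last char: e
  2: deea$eee -> last char: e
  3: ea$eeede -> last char: e
  4: edeea$ee -> last char: e
  5: eea$eeed -> last char: d
  6: eedeea$e -> last char: e
  7: eeedeea$ -> last char: $


BWT = aeeeede$


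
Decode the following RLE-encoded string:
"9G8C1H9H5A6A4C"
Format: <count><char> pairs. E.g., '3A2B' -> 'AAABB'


Expanding each <count><char> pair:
  9G -> 'GGGGGGGGG'
  8C -> 'CCCCCCCC'
  1H -> 'H'
  9H -> 'HHHHHHHHH'
  5A -> 'AAAAA'
  6A -> 'AAAAAA'
  4C -> 'CCCC'

Decoded = GGGGGGGGGCCCCCCCCHHHHHHHHHHAAAAAAAAAAACCCC


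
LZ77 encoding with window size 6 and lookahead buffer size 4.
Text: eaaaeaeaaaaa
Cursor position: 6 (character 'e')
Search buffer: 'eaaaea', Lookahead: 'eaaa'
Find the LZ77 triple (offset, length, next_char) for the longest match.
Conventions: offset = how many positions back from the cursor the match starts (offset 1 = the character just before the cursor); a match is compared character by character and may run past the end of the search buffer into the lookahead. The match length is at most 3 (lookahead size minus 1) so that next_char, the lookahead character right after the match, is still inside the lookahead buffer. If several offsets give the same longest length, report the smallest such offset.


Try each offset into the search buffer:
  offset=1 (pos 5, char 'a'): match length 0
  offset=2 (pos 4, char 'e'): match length 2
  offset=3 (pos 3, char 'a'): match length 0
  offset=4 (pos 2, char 'a'): match length 0
  offset=5 (pos 1, char 'a'): match length 0
  offset=6 (pos 0, char 'e'): match length 3
Longest match has length 3 at offset 6.
next_char = character at position 6 + 3 = 9 -> 'a'

Best match: offset=6, length=3 (matching 'eaa' starting at position 0)
LZ77 triple: (6, 3, 'a')


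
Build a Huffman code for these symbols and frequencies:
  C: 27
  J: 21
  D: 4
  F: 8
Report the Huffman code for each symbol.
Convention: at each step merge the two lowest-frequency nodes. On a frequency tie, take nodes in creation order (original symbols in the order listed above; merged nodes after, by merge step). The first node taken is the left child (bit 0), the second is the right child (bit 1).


Huffman tree construction:
Step 1: Merge D(4) + F(8) = 12
Step 2: Merge (D+F)(12) + J(21) = 33
Step 3: Merge C(27) + ((D+F)+J)(33) = 60
Read each symbol's code off the tree from the root (left child = 0, right child = 1).

Codes:
  C: 0 (length 1)
  J: 11 (length 2)
  D: 100 (length 3)
  F: 101 (length 3)
Average code length: 105/60 = 1.7500 bits/symbol


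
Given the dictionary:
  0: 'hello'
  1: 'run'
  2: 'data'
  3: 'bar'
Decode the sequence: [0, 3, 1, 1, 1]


Look up each index in the dictionary:
  0 -> 'hello'
  3 -> 'bar'
  1 -> 'run'
  1 -> 'run'
  1 -> 'run'

Decoded: "hello bar run run run"


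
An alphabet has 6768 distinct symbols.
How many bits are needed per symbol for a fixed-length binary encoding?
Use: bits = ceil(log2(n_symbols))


log2(6768) = 12.7245
Bracket: 2^12 = 4096 < 6768 <= 2^13 = 8192
So ceil(log2(6768)) = 13

bits = ceil(log2(6768)) = ceil(12.7245) = 13 bits


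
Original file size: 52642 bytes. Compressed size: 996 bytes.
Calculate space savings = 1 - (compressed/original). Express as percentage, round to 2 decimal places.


ratio = compressed/original = 996/52642 = 0.01892
savings = 1 - ratio = 1 - 0.01892 = 0.98108
as a percentage: 0.98108 * 100 = 98.11%

Space savings = 1 - 996/52642 = 98.11%


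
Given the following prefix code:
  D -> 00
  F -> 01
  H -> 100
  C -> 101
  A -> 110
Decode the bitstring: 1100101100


Decoding step by step:
Bits 110 -> A
Bits 01 -> F
Bits 01 -> F
Bits 100 -> H


Decoded message: AFFH


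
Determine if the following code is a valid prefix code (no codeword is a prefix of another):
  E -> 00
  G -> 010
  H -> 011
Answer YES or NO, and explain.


Checking each pair (does one codeword prefix another?):
  E='00' vs G='010': no prefix
  E='00' vs H='011': no prefix
  G='010' vs E='00': no prefix
  G='010' vs H='011': no prefix
  H='011' vs E='00': no prefix
  H='011' vs G='010': no prefix
No violation found over all pairs.

YES -- this is a valid prefix code. No codeword is a prefix of any other codeword.


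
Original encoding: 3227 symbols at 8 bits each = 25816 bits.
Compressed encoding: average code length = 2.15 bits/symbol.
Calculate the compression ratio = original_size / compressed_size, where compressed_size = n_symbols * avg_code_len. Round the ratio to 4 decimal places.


original_size = n_symbols * orig_bits = 3227 * 8 = 25816 bits
compressed_size = n_symbols * avg_code_len = 3227 * 2.15 = 6938.05 bits
ratio = original_size / compressed_size = 25816 / 6938.05 = 3.7209

Compression ratio = 3.7209


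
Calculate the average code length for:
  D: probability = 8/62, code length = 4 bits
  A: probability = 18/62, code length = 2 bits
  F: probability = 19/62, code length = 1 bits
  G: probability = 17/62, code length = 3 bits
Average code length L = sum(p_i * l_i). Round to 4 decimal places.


Weighted contributions p_i * l_i:
  D: (8/62) * 4 = 32/62
  A: (18/62) * 2 = 36/62
  F: (19/62) * 1 = 19/62
  G: (17/62) * 3 = 51/62
Sum = (32 + 36 + 19 + 51)/62 = 138/62

L = 138/62 = 2.2258 bits/symbol


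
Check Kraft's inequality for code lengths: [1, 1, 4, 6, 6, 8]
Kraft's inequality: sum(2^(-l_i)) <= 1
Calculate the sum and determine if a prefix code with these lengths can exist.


Sum = 2^(-1) + 2^(-1) + 2^(-4) + 2^(-6) + 2^(-6) + 2^(-8)
    = 0.5 + 0.5 + 0.0625 + 0.015625 + 0.015625 + 0.00390625
    = 281/256 = 1.09765625
Since 1.09765625 > 1, Kraft's inequality is NOT satisfied.
A prefix code with these lengths CANNOT exist.

Kraft sum = 1.09765625. Not satisfied.


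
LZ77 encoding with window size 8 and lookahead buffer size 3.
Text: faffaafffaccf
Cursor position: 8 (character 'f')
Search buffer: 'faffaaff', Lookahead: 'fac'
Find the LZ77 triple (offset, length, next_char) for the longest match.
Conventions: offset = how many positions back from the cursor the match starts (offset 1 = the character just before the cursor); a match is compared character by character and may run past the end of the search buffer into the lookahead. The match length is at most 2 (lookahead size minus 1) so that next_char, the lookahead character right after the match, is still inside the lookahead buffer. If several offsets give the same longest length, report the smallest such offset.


Try each offset into the search buffer:
  offset=1 (pos 7, char 'f'): match length 1
  offset=2 (pos 6, char 'f'): match length 1
  offset=3 (pos 5, char 'a'): match length 0
  offset=4 (pos 4, char 'a'): match length 0
  offset=5 (pos 3, char 'f'): match length 2
  offset=6 (pos 2, char 'f'): match length 1
  offset=7 (pos 1, char 'a'): match length 0
  offset=8 (pos 0, char 'f'): match length 2
Longest match has length 2, found at offsets 5, 8; take the smallest, offset 5.
next_char = character at position 8 + 2 = 10 -> 'c'

Best match: offset=5, length=2 (matching 'fa' starting at position 3)
LZ77 triple: (5, 2, 'c')


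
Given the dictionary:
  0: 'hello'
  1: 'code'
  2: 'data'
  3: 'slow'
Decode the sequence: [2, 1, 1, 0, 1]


Look up each index in the dictionary:
  2 -> 'data'
  1 -> 'code'
  1 -> 'code'
  0 -> 'hello'
  1 -> 'code'

Decoded: "data code code hello code"


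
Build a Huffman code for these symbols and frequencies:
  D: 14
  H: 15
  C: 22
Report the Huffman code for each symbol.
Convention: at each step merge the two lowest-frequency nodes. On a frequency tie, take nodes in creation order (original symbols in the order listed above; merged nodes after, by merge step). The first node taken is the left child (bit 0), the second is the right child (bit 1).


Huffman tree construction:
Step 1: Merge D(14) + H(15) = 29
Step 2: Merge C(22) + (D+H)(29) = 51
Read each symbol's code off the tree from the root (left child = 0, right child = 1).

Codes:
  D: 10 (length 2)
  H: 11 (length 2)
  C: 0 (length 1)
Average code length: 80/51 = 1.5686 bits/symbol


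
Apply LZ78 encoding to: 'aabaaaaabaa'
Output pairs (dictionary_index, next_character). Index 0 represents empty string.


LZ78 encoding steps:
Dictionary: {0: ''}
Step 1: w='' (idx 0), next='a' -> output (0, 'a'), add 'a' as idx 1
Step 2: w='a' (idx 1), next='b' -> output (1, 'b'), add 'ab' as idx 2
Step 3: w='a' (idx 1), next='a' -> output (1, 'a'), add 'aa' as idx 3
Step 4: w='aa' (idx 3), next='a' -> output (3, 'a'), add 'aaa' as idx 4
Step 5: w='' (idx 0), next='b' -> output (0, 'b'), add 'b' as idx 5
Step 6: w='aa' (idx 3), end of input -> output (3, '')


Encoded: [(0, 'a'), (1, 'b'), (1, 'a'), (3, 'a'), (0, 'b'), (3, '')]


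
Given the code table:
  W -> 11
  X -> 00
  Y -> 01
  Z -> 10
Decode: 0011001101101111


Decoding:
00 -> X
11 -> W
00 -> X
11 -> W
01 -> Y
10 -> Z
11 -> W
11 -> W


Result: XWXWYZWW


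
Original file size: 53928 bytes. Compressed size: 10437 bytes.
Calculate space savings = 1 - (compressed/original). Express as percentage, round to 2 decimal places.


ratio = compressed/original = 10437/53928 = 0.193536
savings = 1 - ratio = 1 - 0.193536 = 0.806464
as a percentage: 0.806464 * 100 = 80.65%

Space savings = 1 - 10437/53928 = 80.65%


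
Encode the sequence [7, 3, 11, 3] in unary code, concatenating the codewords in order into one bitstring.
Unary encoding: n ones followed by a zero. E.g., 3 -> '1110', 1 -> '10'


Encode each number as n ones followed by a terminating 0:
  7 -> 11111110 (8 bits)
  3 -> 1110 (4 bits)
  11 -> 111111111110 (12 bits)
  3 -> 1110 (4 bits)
Total length = 8 + 4 + 12 + 4 = 28 bits.

Unary([7, 3, 11, 3]) = 1111111011101111111111101110 (28 bits)


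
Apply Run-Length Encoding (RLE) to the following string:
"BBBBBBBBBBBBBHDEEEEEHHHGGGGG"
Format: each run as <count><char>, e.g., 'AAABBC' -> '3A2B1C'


Scanning runs left to right:
  i=0: run of 'B' x 13 -> '13B'
  i=13: run of 'H' x 1 -> '1H'
  i=14: run of 'D' x 1 -> '1D'
  i=15: run of 'E' x 5 -> '5E'
  i=20: run of 'H' x 3 -> '3H'
  i=23: run of 'G' x 5 -> '5G'

RLE = 13B1H1D5E3H5G


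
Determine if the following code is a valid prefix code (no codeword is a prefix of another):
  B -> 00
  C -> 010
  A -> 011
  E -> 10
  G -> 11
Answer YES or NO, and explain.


Checking each pair (does one codeword prefix another?):
  B='00' vs C='010': no prefix
  B='00' vs A='011': no prefix
  B='00' vs E='10': no prefix
  B='00' vs G='11': no prefix
  C='010' vs B='00': no prefix
  C='010' vs A='011': no prefix
  C='010' vs E='10': no prefix
  C='010' vs G='11': no prefix
  A='011' vs B='00': no prefix
  A='011' vs C='010': no prefix
  A='011' vs E='10': no prefix
  A='011' vs G='11': no prefix
  E='10' vs B='00': no prefix
  E='10' vs C='010': no prefix
  E='10' vs A='011': no prefix
  E='10' vs G='11': no prefix
  G='11' vs B='00': no prefix
  G='11' vs C='010': no prefix
  G='11' vs A='011': no prefix
  G='11' vs E='10': no prefix
No violation found over all pairs.

YES -- this is a valid prefix code. No codeword is a prefix of any other codeword.


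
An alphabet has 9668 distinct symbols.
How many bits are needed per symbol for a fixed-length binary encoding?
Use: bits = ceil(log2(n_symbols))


log2(9668) = 13.239
Bracket: 2^13 = 8192 < 9668 <= 2^14 = 16384
So ceil(log2(9668)) = 14

bits = ceil(log2(9668)) = ceil(13.239) = 14 bits


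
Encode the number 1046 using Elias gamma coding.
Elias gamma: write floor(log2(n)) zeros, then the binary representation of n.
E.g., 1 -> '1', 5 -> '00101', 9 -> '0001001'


num_bits = floor(log2(1046)) + 1 = 11
leading_zeros = num_bits - 1 = 10
binary(1046) = 10000010110

Elias gamma(1046) = '0000000000' + '10000010110' = 000000000010000010110 (21 bits)


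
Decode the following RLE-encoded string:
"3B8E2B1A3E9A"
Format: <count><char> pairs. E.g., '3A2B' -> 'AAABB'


Expanding each <count><char> pair:
  3B -> 'BBB'
  8E -> 'EEEEEEEE'
  2B -> 'BB'
  1A -> 'A'
  3E -> 'EEE'
  9A -> 'AAAAAAAAA'

Decoded = BBBEEEEEEEEBBAEEEAAAAAAAAA


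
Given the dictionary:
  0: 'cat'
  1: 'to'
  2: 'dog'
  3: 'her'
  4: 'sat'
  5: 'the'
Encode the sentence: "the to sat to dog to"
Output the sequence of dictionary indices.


Look up each word in the dictionary:
  'the' -> 5
  'to' -> 1
  'sat' -> 4
  'to' -> 1
  'dog' -> 2
  'to' -> 1

Encoded: [5, 1, 4, 1, 2, 1]


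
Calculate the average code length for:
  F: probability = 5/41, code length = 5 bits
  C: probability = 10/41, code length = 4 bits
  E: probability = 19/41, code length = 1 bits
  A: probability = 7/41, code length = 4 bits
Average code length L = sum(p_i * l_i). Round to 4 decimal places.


Weighted contributions p_i * l_i:
  F: (5/41) * 5 = 25/41
  C: (10/41) * 4 = 40/41
  E: (19/41) * 1 = 19/41
  A: (7/41) * 4 = 28/41
Sum = (25 + 40 + 19 + 28)/41 = 112/41

L = 112/41 = 2.7317 bits/symbol


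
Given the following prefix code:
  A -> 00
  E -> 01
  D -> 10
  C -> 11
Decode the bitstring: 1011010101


Decoding step by step:
Bits 10 -> D
Bits 11 -> C
Bits 01 -> E
Bits 01 -> E
Bits 01 -> E


Decoded message: DCEEE


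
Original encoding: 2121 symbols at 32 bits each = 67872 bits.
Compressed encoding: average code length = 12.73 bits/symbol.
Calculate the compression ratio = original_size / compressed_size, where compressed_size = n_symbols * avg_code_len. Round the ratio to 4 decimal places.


original_size = n_symbols * orig_bits = 2121 * 32 = 67872 bits
compressed_size = n_symbols * avg_code_len = 2121 * 12.73 = 27000.33 bits
ratio = original_size / compressed_size = 67872 / 27000.33 = 2.5137

Compression ratio = 2.5137


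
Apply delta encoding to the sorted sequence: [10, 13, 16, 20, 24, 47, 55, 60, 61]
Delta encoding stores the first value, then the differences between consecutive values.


First value: 10
Deltas:
  13 - 10 = 3
  16 - 13 = 3
  20 - 16 = 4
  24 - 20 = 4
  47 - 24 = 23
  55 - 47 = 8
  60 - 55 = 5
  61 - 60 = 1


Delta encoded: [10, 3, 3, 4, 4, 23, 8, 5, 1]


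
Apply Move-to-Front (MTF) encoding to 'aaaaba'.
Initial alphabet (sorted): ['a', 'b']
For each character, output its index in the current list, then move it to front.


MTF encoding:
'a': index 0 in ['a', 'b'] -> ['a', 'b']
'a': index 0 in ['a', 'b'] -> ['a', 'b']
'a': index 0 in ['a', 'b'] -> ['a', 'b']
'a': index 0 in ['a', 'b'] -> ['a', 'b']
'b': index 1 in ['a', 'b'] -> ['b', 'a']
'a': index 1 in ['b', 'a'] -> ['a', 'b']


Output: [0, 0, 0, 0, 1, 1]


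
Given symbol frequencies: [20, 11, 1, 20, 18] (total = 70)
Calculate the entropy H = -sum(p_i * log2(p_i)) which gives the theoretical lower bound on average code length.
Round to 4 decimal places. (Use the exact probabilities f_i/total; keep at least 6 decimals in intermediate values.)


Per-symbol terms -p_i * log2(p_i) with p_i = f_i/70:
  p = 20/70 = 0.285714: log2(p) = -1.807355, -p*log2(p) = 0.516387
  p = 11/70 = 0.157143: log2(p) = -2.669851, -p*log2(p) = 0.419548
  p = 1/70 = 0.014286: log2(p) = -6.129283, -p*log2(p) = 0.087561
  p = 20/70 = 0.285714: log2(p) = -1.807355, -p*log2(p) = 0.516387
  p = 18/70 = 0.257143: log2(p) = -1.959358, -p*log2(p) = 0.503835
H = 0.516387 + 0.419548 + 0.087561 + 0.516387 + 0.503835 = 2.043718

H = 2.0437 bits/symbol


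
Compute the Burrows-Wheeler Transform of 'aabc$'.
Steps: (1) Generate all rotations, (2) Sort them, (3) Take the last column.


Rotations (sorted):
  0: $aabc -> last char: c
  1: aabc$ -> last char: $
  2: abc$a -> last char: a
  3: bc$aa -> last char: a
  4: c$aab -> last char: b


BWT = c$aab


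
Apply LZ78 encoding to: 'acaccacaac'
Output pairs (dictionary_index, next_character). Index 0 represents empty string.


LZ78 encoding steps:
Dictionary: {0: ''}
Step 1: w='' (idx 0), next='a' -> output (0, 'a'), add 'a' as idx 1
Step 2: w='' (idx 0), next='c' -> output (0, 'c'), add 'c' as idx 2
Step 3: w='a' (idx 1), next='c' -> output (1, 'c'), add 'ac' as idx 3
Step 4: w='c' (idx 2), next='a' -> output (2, 'a'), add 'ca' as idx 4
Step 5: w='ca' (idx 4), next='a' -> output (4, 'a'), add 'caa' as idx 5
Step 6: w='c' (idx 2), end of input -> output (2, '')


Encoded: [(0, 'a'), (0, 'c'), (1, 'c'), (2, 'a'), (4, 'a'), (2, '')]


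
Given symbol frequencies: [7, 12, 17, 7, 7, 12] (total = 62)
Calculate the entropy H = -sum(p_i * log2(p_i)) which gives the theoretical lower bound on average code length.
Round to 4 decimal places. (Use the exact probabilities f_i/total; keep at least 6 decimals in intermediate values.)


Per-symbol terms -p_i * log2(p_i) with p_i = f_i/62:
  p = 7/62 = 0.112903: log2(p) = -3.146841, -p*log2(p) = 0.355289
  p = 12/62 = 0.193548: log2(p) = -2.369234, -p*log2(p) = 0.458561
  p = 17/62 = 0.274194: log2(p) = -1.866733, -p*log2(p) = 0.511846
  p = 7/62 = 0.112903: log2(p) = -3.146841, -p*log2(p) = 0.355289
  p = 7/62 = 0.112903: log2(p) = -3.146841, -p*log2(p) = 0.355289
  p = 12/62 = 0.193548: log2(p) = -2.369234, -p*log2(p) = 0.458561
H = 0.355289 + 0.458561 + 0.511846 + 0.355289 + 0.355289 + 0.458561 = 2.494835

H = 2.4948 bits/symbol


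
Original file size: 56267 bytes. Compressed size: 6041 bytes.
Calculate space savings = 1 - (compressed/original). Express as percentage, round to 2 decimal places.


ratio = compressed/original = 6041/56267 = 0.107363
savings = 1 - ratio = 1 - 0.107363 = 0.892637
as a percentage: 0.892637 * 100 = 89.26%

Space savings = 1 - 6041/56267 = 89.26%


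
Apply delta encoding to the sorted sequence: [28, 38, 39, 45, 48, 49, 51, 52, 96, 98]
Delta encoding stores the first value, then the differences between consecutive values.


First value: 28
Deltas:
  38 - 28 = 10
  39 - 38 = 1
  45 - 39 = 6
  48 - 45 = 3
  49 - 48 = 1
  51 - 49 = 2
  52 - 51 = 1
  96 - 52 = 44
  98 - 96 = 2


Delta encoded: [28, 10, 1, 6, 3, 1, 2, 1, 44, 2]


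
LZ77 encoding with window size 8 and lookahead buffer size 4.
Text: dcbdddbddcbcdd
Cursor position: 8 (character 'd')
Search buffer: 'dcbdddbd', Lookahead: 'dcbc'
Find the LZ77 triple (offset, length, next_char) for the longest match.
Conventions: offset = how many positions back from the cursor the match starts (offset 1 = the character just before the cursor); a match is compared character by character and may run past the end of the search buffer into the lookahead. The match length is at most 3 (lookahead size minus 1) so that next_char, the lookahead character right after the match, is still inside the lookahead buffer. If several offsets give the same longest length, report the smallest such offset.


Try each offset into the search buffer:
  offset=1 (pos 7, char 'd'): match length 1
  offset=2 (pos 6, char 'b'): match length 0
  offset=3 (pos 5, char 'd'): match length 1
  offset=4 (pos 4, char 'd'): match length 1
  offset=5 (pos 3, char 'd'): match length 1
  offset=6 (pos 2, char 'b'): match length 0
  offset=7 (pos 1, char 'c'): match length 0
  offset=8 (pos 0, char 'd'): match length 3
Longest match has length 3 at offset 8.
next_char = character at position 8 + 3 = 11 -> 'c'

Best match: offset=8, length=3 (matching 'dcb' starting at position 0)
LZ77 triple: (8, 3, 'c')


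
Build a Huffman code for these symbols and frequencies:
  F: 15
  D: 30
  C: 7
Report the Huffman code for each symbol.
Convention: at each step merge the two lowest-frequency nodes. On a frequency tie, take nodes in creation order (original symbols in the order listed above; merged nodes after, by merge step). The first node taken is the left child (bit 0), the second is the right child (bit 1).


Huffman tree construction:
Step 1: Merge C(7) + F(15) = 22
Step 2: Merge (C+F)(22) + D(30) = 52
Read each symbol's code off the tree from the root (left child = 0, right child = 1).

Codes:
  F: 01 (length 2)
  D: 1 (length 1)
  C: 00 (length 2)
Average code length: 74/52 = 1.4231 bits/symbol


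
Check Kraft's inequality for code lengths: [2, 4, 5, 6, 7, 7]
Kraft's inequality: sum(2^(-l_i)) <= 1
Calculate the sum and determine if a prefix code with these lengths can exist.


Sum = 2^(-2) + 2^(-4) + 2^(-5) + 2^(-6) + 2^(-7) + 2^(-7)
    = 0.25 + 0.0625 + 0.03125 + 0.015625 + 0.0078125 + 0.0078125
    = 48/128 = 0.375
Since 0.375 <= 1, Kraft's inequality IS satisfied.
A prefix code with these lengths CAN exist.

Kraft sum = 0.375. Satisfied.


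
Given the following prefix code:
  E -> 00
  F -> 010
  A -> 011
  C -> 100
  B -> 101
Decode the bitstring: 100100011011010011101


Decoding step by step:
Bits 100 -> C
Bits 100 -> C
Bits 011 -> A
Bits 011 -> A
Bits 010 -> F
Bits 011 -> A
Bits 101 -> B


Decoded message: CCAAFAB


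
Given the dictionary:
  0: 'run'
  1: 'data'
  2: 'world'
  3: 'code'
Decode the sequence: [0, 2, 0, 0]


Look up each index in the dictionary:
  0 -> 'run'
  2 -> 'world'
  0 -> 'run'
  0 -> 'run'

Decoded: "run world run run"


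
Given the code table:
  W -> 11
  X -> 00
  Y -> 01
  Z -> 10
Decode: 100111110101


Decoding:
10 -> Z
01 -> Y
11 -> W
11 -> W
01 -> Y
01 -> Y


Result: ZYWWYY


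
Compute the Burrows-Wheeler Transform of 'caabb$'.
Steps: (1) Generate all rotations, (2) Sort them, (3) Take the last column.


Rotations (sorted):
  0: $caabb -> last char: b
  1: aabb$c -> last char: c
  2: abb$ca -> last char: a
  3: b$caab -> last char: b
  4: bb$caa -> last char: a
  5: caabb$ -> last char: $


BWT = bcaba$


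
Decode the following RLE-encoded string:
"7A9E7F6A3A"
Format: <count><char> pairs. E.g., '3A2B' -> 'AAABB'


Expanding each <count><char> pair:
  7A -> 'AAAAAAA'
  9E -> 'EEEEEEEEE'
  7F -> 'FFFFFFF'
  6A -> 'AAAAAA'
  3A -> 'AAA'

Decoded = AAAAAAAEEEEEEEEEFFFFFFFAAAAAAAAA


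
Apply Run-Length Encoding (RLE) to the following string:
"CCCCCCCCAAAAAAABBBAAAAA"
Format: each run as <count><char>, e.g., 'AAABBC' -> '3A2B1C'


Scanning runs left to right:
  i=0: run of 'C' x 8 -> '8C'
  i=8: run of 'A' x 7 -> '7A'
  i=15: run of 'B' x 3 -> '3B'
  i=18: run of 'A' x 5 -> '5A'

RLE = 8C7A3B5A


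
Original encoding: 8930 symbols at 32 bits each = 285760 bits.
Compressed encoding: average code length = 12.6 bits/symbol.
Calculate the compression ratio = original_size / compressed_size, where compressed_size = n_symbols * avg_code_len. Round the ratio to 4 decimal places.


original_size = n_symbols * orig_bits = 8930 * 32 = 285760 bits
compressed_size = n_symbols * avg_code_len = 8930 * 12.6 = 112518.0 bits
ratio = original_size / compressed_size = 285760 / 112518.0 = 2.5397

Compression ratio = 2.5397


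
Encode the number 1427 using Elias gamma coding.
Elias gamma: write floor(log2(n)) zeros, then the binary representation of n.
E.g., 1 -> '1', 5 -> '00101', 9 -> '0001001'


num_bits = floor(log2(1427)) + 1 = 11
leading_zeros = num_bits - 1 = 10
binary(1427) = 10110010011

Elias gamma(1427) = '0000000000' + '10110010011' = 000000000010110010011 (21 bits)


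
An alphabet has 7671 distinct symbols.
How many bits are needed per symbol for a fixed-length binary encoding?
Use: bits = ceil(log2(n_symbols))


log2(7671) = 12.9052
Bracket: 2^12 = 4096 < 7671 <= 2^13 = 8192
So ceil(log2(7671)) = 13

bits = ceil(log2(7671)) = ceil(12.9052) = 13 bits


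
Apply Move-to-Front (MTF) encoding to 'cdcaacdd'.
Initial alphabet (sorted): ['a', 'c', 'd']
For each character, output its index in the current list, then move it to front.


MTF encoding:
'c': index 1 in ['a', 'c', 'd'] -> ['c', 'a', 'd']
'd': index 2 in ['c', 'a', 'd'] -> ['d', 'c', 'a']
'c': index 1 in ['d', 'c', 'a'] -> ['c', 'd', 'a']
'a': index 2 in ['c', 'd', 'a'] -> ['a', 'c', 'd']
'a': index 0 in ['a', 'c', 'd'] -> ['a', 'c', 'd']
'c': index 1 in ['a', 'c', 'd'] -> ['c', 'a', 'd']
'd': index 2 in ['c', 'a', 'd'] -> ['d', 'c', 'a']
'd': index 0 in ['d', 'c', 'a'] -> ['d', 'c', 'a']


Output: [1, 2, 1, 2, 0, 1, 2, 0]


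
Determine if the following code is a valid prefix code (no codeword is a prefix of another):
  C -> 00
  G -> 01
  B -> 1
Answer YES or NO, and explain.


Checking each pair (does one codeword prefix another?):
  C='00' vs G='01': no prefix
  C='00' vs B='1': no prefix
  G='01' vs C='00': no prefix
  G='01' vs B='1': no prefix
  B='1' vs C='00': no prefix
  B='1' vs G='01': no prefix
No violation found over all pairs.

YES -- this is a valid prefix code. No codeword is a prefix of any other codeword.


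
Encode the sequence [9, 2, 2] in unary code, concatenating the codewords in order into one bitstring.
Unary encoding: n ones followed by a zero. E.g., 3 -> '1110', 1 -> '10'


Encode each number as n ones followed by a terminating 0:
  9 -> 1111111110 (10 bits)
  2 -> 110 (3 bits)
  2 -> 110 (3 bits)
Total length = 10 + 3 + 3 = 16 bits.

Unary([9, 2, 2]) = 1111111110110110 (16 bits)


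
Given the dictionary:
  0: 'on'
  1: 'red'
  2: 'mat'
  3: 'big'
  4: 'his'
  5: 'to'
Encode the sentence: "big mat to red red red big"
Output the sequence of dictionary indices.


Look up each word in the dictionary:
  'big' -> 3
  'mat' -> 2
  'to' -> 5
  'red' -> 1
  'red' -> 1
  'red' -> 1
  'big' -> 3

Encoded: [3, 2, 5, 1, 1, 1, 3]


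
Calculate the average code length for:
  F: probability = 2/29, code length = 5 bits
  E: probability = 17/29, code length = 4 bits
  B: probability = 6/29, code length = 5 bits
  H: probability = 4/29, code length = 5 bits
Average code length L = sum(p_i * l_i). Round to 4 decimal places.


Weighted contributions p_i * l_i:
  F: (2/29) * 5 = 10/29
  E: (17/29) * 4 = 68/29
  B: (6/29) * 5 = 30/29
  H: (4/29) * 5 = 20/29
Sum = (10 + 68 + 30 + 20)/29 = 128/29

L = 128/29 = 4.4138 bits/symbol


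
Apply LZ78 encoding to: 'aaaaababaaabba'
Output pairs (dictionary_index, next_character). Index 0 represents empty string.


LZ78 encoding steps:
Dictionary: {0: ''}
Step 1: w='' (idx 0), next='a' -> output (0, 'a'), add 'a' as idx 1
Step 2: w='a' (idx 1), next='a' -> output (1, 'a'), add 'aa' as idx 2
Step 3: w='aa' (idx 2), next='b' -> output (2, 'b'), add 'aab' as idx 3
Step 4: w='a' (idx 1), next='b' -> output (1, 'b'), add 'ab' as idx 4
Step 5: w='aa' (idx 2), next='a' -> output (2, 'a'), add 'aaa' as idx 5
Step 6: w='' (idx 0), next='b' -> output (0, 'b'), add 'b' as idx 6
Step 7: w='b' (idx 6), next='a' -> output (6, 'a'), add 'ba' as idx 7


Encoded: [(0, 'a'), (1, 'a'), (2, 'b'), (1, 'b'), (2, 'a'), (0, 'b'), (6, 'a')]


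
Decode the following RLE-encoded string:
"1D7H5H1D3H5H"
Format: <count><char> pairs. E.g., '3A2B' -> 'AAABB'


Expanding each <count><char> pair:
  1D -> 'D'
  7H -> 'HHHHHHH'
  5H -> 'HHHHH'
  1D -> 'D'
  3H -> 'HHH'
  5H -> 'HHHHH'

Decoded = DHHHHHHHHHHHHDHHHHHHHH


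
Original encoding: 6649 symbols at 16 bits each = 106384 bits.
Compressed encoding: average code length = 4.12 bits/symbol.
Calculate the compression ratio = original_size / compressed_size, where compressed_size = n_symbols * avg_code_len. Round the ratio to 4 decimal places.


original_size = n_symbols * orig_bits = 6649 * 16 = 106384 bits
compressed_size = n_symbols * avg_code_len = 6649 * 4.12 = 27393.88 bits
ratio = original_size / compressed_size = 106384 / 27393.88 = 3.8835

Compression ratio = 3.8835


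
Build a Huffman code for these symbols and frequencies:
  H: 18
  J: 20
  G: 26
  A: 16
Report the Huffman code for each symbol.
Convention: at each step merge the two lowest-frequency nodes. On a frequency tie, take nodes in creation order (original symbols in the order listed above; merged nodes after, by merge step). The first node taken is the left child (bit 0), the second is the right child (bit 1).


Huffman tree construction:
Step 1: Merge A(16) + H(18) = 34
Step 2: Merge J(20) + G(26) = 46
Step 3: Merge (A+H)(34) + (J+G)(46) = 80
Read each symbol's code off the tree from the root (left child = 0, right child = 1).

Codes:
  H: 01 (length 2)
  J: 10 (length 2)
  G: 11 (length 2)
  A: 00 (length 2)
Average code length: 160/80 = 2.0000 bits/symbol


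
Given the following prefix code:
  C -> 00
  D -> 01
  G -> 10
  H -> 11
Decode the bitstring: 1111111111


Decoding step by step:
Bits 11 -> H
Bits 11 -> H
Bits 11 -> H
Bits 11 -> H
Bits 11 -> H


Decoded message: HHHHH
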